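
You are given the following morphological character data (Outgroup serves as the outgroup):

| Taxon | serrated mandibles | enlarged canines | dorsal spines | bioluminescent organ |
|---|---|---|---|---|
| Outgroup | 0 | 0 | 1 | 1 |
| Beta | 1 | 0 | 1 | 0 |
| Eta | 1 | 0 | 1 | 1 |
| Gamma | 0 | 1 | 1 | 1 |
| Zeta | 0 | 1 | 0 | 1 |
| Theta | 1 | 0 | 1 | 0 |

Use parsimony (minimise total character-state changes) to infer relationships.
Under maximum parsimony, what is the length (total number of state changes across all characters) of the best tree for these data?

4

Character polarity is set by the outgroup: the derived state is whichever differs from the outgroup's state, so for dorsal spines, bioluminescent organ the derived state is '0', and for the remaining characters it is '1'.
serrated mandibles: derived state '1' in Beta, Eta, and Theta only — synapomorphy for {Beta, Eta, Theta}.
Only Gamma and Zeta show the derived state '1' for enlarged canines, supporting them as a clade.
dorsal spines: derived state '0' in Zeta only — an autapomorphy, so it tells us nothing about relationships among taxa.
bioluminescent organ: derived state '0' in Beta and Theta only — synapomorphy for {Beta, Theta}.
Most parsimonious ingroup topology: (((Beta,Theta),Eta),(Gamma,Zeta)).
Changes per character on this tree: serrated mandibles: 1; enlarged canines: 1; dorsal spines: 1; bioluminescent organ: 1.
Total = 4.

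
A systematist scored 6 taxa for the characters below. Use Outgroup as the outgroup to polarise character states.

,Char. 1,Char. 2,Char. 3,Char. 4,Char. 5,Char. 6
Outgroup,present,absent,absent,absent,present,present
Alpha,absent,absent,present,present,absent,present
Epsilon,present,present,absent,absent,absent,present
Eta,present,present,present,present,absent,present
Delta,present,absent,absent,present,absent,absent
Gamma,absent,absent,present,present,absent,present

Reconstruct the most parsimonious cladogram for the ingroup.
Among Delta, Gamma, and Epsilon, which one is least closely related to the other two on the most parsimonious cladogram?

Epsilon

Character polarity is set by the outgroup: the derived state is whichever differs from the outgroup's state, so for Char. 1, Char. 5, Char. 6 the derived state is 'absent', and for the remaining characters it is 'present'.
Only Alpha and Gamma show the derived state 'absent' for Char. 1, supporting them as a clade.
Char. 2 (state 'present') occurs in Epsilon and Eta but conflicts with the nesting implied by the other characters — most parsimoniously interpreted as homoplasy.
Char. 3 (derived state 'present') is shared by Alpha, Eta, and Gamma — a synapomorphy uniting that clade.
Char. 4 (derived state 'present') is shared by Alpha, Delta, Eta, and Gamma — a synapomorphy uniting that clade.
Char. 5 (derived state 'absent') is shared by all ingroup taxa — unites the whole ingroup.
Char. 6: derived state 'absent' in Delta only — an autapomorphy, so it tells us nothing about relationships among taxa.
Most parsimonious ingroup topology: ((((Alpha,Gamma),Eta),Delta),Epsilon).
Gamma and Delta share a more recent common ancestor with each other than either does with Epsilon, so Epsilon is the least closely related of the three.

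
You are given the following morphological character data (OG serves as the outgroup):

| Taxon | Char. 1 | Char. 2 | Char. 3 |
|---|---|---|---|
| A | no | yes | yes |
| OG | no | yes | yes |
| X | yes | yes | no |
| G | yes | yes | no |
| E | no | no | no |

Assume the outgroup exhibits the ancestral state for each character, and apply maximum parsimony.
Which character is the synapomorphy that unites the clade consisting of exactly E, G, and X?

Char. 3

Character polarity is set by the outgroup: the derived state is whichever differs from the outgroup's state, so for Char. 2, Char. 3 the derived state is 'no', and for the remaining characters it is 'yes'.
Only G and X show the derived state 'yes' for Char. 1, supporting them as a clade.
Char. 2: derived state 'no' in E only — an autapomorphy, so it tells us nothing about relationships among taxa.
Only E, G, and X show the derived state 'no' for Char. 3, supporting them as a clade.
Most parsimonious ingroup topology: ((E,(G,X)),A).
The clade {E, G, X} is supported by Char. 3: its derived state 'no' occurs in exactly those taxa and in no other taxon (including the outgroup).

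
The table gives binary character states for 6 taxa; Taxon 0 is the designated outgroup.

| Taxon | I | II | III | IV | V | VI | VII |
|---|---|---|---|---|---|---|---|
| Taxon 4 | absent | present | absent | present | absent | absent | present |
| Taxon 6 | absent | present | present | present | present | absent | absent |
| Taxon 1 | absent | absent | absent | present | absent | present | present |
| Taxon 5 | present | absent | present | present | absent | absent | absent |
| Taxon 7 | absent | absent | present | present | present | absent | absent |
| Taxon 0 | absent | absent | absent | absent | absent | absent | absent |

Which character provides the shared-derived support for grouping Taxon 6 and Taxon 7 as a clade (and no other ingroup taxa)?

The outgroup has state 'absent' for every character, so 'present' is the derived state throughout.
I: derived state 'present' in Taxon 5 only — an autapomorphy, so it tells us nothing about relationships among taxa.
II groups Taxon 4 and Taxon 6, which is incompatible with the clades supported by the remaining characters; treating it as convergent (homoplasy) costs fewer steps than any alternative tree.
III (derived state 'present') is shared by Taxon 5, Taxon 6, and Taxon 7 — a synapomorphy uniting that clade.
All ingroup taxa share the derived state 'present' for IV; it defines the ingroup but does not resolve relationships within it.
V (derived state 'present') is shared by Taxon 6 and Taxon 7 — a synapomorphy uniting that clade.
VI: derived state 'present' in Taxon 1 only — an autapomorphy, so it tells us nothing about relationships among taxa.
VII (derived state 'present') is shared by Taxon 1 and Taxon 4 — a synapomorphy uniting that clade.
Most parsimonious ingroup topology: (((Taxon 7,Taxon 6),Taxon 5),(Taxon 1,Taxon 4)).
The clade {Taxon 6, Taxon 7} is supported by V: its derived state 'present' occurs in exactly those taxa and in no other taxon (including the outgroup).

V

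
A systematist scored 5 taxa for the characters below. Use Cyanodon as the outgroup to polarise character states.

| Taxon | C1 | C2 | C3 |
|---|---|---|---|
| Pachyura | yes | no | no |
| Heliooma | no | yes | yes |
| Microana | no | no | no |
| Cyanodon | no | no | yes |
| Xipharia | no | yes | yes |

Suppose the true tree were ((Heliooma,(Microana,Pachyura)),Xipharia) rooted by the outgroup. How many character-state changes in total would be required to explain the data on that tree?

Map each character onto ((Heliooma,(Microana,Pachyura)),Xipharia) (rooted by Cyanodon) and count the minimum state changes it requires (Fitch parsimony):
C1: 1; C2: 2; C3: 1.
Total tree length = 4.

4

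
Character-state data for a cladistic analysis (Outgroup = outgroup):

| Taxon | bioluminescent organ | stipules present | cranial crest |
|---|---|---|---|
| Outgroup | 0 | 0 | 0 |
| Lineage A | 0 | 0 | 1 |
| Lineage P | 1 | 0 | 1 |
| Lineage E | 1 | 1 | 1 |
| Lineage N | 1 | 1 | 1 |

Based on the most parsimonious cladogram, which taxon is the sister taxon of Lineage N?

Lineage E

The outgroup has state '0' for every character, so '1' is the derived state throughout.
bioluminescent organ (derived state '1') is shared by Lineage E, Lineage N, and Lineage P — a synapomorphy uniting that clade.
stipules present: derived state '1' in Lineage E and Lineage N only — synapomorphy for {Lineage E, Lineage N}.
All ingroup taxa share the derived state '1' for cranial crest; it defines the ingroup but does not resolve relationships within it.
Most parsimonious ingroup topology: (Lineage A,(Lineage P,(Lineage E,Lineage N))).
Lineage N and Lineage E form a cherry on this tree, so they are sister taxa.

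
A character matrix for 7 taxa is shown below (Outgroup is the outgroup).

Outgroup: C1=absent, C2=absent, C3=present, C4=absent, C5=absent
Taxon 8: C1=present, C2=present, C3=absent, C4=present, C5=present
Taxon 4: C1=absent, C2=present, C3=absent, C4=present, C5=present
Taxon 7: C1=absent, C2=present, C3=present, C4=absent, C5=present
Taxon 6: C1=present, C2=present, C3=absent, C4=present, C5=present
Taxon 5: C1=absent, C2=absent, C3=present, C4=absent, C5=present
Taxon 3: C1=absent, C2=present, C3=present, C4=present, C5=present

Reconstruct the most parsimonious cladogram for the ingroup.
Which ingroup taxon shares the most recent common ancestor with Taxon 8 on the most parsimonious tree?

Character polarity is set by the outgroup: the derived state is whichever differs from the outgroup's state, so for C3 the derived state is 'absent', and for the remaining characters it is 'present'.
C1: derived state 'present' in Taxon 6 and Taxon 8 only — synapomorphy for {Taxon 6, Taxon 8}.
Only Taxon 3, Taxon 4, Taxon 6, Taxon 7, and Taxon 8 show the derived state 'present' for C2, supporting them as a clade.
Only Taxon 4, Taxon 6, and Taxon 8 show the derived state 'absent' for C3, supporting them as a clade.
C4: derived state 'present' in Taxon 3, Taxon 4, Taxon 6, and Taxon 8 only — synapomorphy for {Taxon 3, Taxon 4, Taxon 6, Taxon 8}.
All ingroup taxa share the derived state 'present' for C5; it defines the ingroup but does not resolve relationships within it.
Most parsimonious ingroup topology: (((((Taxon 8,Taxon 6),Taxon 4),Taxon 3),Taxon 7),Taxon 5).
Taxon 8 and Taxon 6 form a cherry on this tree, so they are sister taxa.

Taxon 6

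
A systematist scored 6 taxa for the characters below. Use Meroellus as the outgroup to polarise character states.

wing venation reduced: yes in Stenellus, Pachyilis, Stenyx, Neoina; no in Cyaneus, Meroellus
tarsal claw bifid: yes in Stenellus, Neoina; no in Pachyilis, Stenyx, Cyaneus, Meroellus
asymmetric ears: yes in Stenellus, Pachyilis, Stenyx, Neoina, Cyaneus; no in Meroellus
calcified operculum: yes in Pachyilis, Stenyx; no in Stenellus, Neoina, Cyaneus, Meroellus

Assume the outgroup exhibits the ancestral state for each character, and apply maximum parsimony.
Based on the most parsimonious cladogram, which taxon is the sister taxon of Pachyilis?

Stenyx

The outgroup has state 'no' for every character, so 'yes' is the derived state throughout.
wing venation reduced: derived state 'yes' in Neoina, Pachyilis, Stenellus, and Stenyx only — synapomorphy for {Neoina, Pachyilis, Stenellus, Stenyx}.
tarsal claw bifid: derived state 'yes' in Neoina and Stenellus only — synapomorphy for {Neoina, Stenellus}.
All ingroup taxa share the derived state 'yes' for asymmetric ears; it defines the ingroup but does not resolve relationships within it.
Only Pachyilis and Stenyx show the derived state 'yes' for calcified operculum, supporting them as a clade.
Most parsimonious ingroup topology: (((Neoina,Stenellus),(Pachyilis,Stenyx)),Cyaneus).
Pachyilis and Stenyx form a cherry on this tree, so they are sister taxa.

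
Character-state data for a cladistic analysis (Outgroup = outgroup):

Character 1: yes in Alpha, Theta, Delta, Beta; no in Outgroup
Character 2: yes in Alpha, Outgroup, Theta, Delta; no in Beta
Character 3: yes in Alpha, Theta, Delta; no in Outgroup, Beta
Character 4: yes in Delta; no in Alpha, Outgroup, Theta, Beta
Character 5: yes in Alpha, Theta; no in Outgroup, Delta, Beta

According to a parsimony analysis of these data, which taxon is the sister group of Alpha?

Theta

Character polarity is set by the outgroup: the derived state is whichever differs from the outgroup's state, so for Character 2 the derived state is 'no', and for the remaining characters it is 'yes'.
All ingroup taxa share the derived state 'yes' for Character 1; it defines the ingroup but does not resolve relationships within it.
Character 2 (derived state 'no') is unique to Beta (autapomorphy; uninformative for grouping).
Character 3: derived state 'yes' in Alpha, Delta, and Theta only — synapomorphy for {Alpha, Delta, Theta}.
Character 4 (derived state 'yes') is unique to Delta (autapomorphy; uninformative for grouping).
Character 5 (derived state 'yes') is shared by Alpha and Theta — a synapomorphy uniting that clade.
Most parsimonious ingroup topology: ((Delta,(Theta,Alpha)),Beta).
Alpha and Theta form a cherry on this tree, so they are sister taxa.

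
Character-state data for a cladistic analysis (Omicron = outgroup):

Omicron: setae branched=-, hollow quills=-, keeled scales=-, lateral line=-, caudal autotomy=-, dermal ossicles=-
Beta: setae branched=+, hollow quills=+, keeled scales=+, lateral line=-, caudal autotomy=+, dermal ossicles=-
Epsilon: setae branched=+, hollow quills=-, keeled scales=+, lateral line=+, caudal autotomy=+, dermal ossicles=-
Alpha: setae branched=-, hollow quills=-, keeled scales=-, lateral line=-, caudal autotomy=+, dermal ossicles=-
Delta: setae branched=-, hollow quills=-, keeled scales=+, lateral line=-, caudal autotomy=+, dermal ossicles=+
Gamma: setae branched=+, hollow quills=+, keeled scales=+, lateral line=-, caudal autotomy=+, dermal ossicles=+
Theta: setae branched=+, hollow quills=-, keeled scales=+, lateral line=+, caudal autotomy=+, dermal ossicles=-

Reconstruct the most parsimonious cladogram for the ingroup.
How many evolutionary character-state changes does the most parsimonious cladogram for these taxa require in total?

7

The outgroup has state '-' for every character, so '+' is the derived state throughout.
setae branched (derived state '+') is shared by Beta, Epsilon, Gamma, and Theta — a synapomorphy uniting that clade.
hollow quills: derived state '+' in Beta and Gamma only — synapomorphy for {Beta, Gamma}.
keeled scales: derived state '+' in Beta, Delta, Epsilon, Gamma, and Theta only — synapomorphy for {Beta, Delta, Epsilon, Gamma, Theta}.
lateral line (derived state '+') is shared by Epsilon and Theta — a synapomorphy uniting that clade.
All ingroup taxa share the derived state '+' for caudal autotomy; it defines the ingroup but does not resolve relationships within it.
dermal ossicles (state '+') occurs in Delta and Gamma but conflicts with the nesting implied by the other characters — most parsimoniously interpreted as homoplasy.
Most parsimonious ingroup topology: ((((Beta,Gamma),(Epsilon,Theta)),Delta),Alpha).
Changes per character on this tree: setae branched: 1; hollow quills: 1; keeled scales: 1; lateral line: 1; caudal autotomy: 1; dermal ossicles: 2.
Total = 7.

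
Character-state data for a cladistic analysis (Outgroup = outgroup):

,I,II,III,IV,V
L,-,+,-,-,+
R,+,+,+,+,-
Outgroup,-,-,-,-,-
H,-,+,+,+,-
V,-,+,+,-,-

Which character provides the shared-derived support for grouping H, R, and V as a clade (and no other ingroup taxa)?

The outgroup has state '-' for every character, so '+' is the derived state throughout.
I: derived state '+' in R only — an autapomorphy, so it tells us nothing about relationships among taxa.
All ingroup taxa share the derived state '+' for II; it defines the ingroup but does not resolve relationships within it.
Only H, R, and V show the derived state '+' for III, supporting them as a clade.
Only H and R show the derived state '+' for IV, supporting them as a clade.
V (derived state '+') is unique to L (autapomorphy; uninformative for grouping).
Most parsimonious ingroup topology: (L,((H,R),V)).
The clade {H, R, V} is supported by III: its derived state '+' occurs in exactly those taxa and in no other taxon (including the outgroup).

III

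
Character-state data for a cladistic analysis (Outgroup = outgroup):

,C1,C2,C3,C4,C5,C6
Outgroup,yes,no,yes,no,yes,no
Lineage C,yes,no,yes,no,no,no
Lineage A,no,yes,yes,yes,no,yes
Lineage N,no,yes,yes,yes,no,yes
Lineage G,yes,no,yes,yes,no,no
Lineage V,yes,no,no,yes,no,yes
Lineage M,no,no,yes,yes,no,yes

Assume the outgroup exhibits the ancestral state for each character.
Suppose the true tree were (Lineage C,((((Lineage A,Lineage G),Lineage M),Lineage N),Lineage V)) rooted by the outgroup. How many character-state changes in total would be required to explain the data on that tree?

9

Map each character onto (Lineage C,((((Lineage A,Lineage G),Lineage M),Lineage N),Lineage V)) (rooted by Outgroup) and count the minimum state changes it requires (Fitch parsimony):
C1: 2; C2: 2; C3: 1; C4: 1; C5: 1; C6: 2.
Total tree length = 9.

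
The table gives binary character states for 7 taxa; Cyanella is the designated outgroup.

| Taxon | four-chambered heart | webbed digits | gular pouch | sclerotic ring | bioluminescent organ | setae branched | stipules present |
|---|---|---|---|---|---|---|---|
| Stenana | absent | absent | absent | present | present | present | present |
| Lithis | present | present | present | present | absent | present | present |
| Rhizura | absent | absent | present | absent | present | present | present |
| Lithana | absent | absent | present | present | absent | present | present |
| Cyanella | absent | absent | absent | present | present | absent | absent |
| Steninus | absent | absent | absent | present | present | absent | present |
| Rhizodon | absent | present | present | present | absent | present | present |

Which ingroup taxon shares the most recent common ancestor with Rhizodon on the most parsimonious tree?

Lithis

Character polarity is set by the outgroup: the derived state is whichever differs from the outgroup's state, so for sclerotic ring, bioluminescent organ the derived state is 'absent', and for the remaining characters it is 'present'.
four-chambered heart (derived state 'present') is unique to Lithis (autapomorphy; uninformative for grouping).
webbed digits (derived state 'present') is shared by Lithis and Rhizodon — a synapomorphy uniting that clade.
Only Lithana, Lithis, Rhizodon, and Rhizura show the derived state 'present' for gular pouch, supporting them as a clade.
sclerotic ring (derived state 'absent') is unique to Rhizura (autapomorphy; uninformative for grouping).
Only Lithana, Lithis, and Rhizodon show the derived state 'absent' for bioluminescent organ, supporting them as a clade.
setae branched: derived state 'present' in Lithana, Lithis, Rhizodon, Rhizura, and Stenana only — synapomorphy for {Lithana, Lithis, Rhizodon, Rhizura, Stenana}.
stipules present (derived state 'present') is shared by all ingroup taxa — unites the whole ingroup.
Most parsimonious ingroup topology: ((Stenana,(Rhizura,((Rhizodon,Lithis),Lithana))),Steninus).
Rhizodon and Lithis form a cherry on this tree, so they are sister taxa.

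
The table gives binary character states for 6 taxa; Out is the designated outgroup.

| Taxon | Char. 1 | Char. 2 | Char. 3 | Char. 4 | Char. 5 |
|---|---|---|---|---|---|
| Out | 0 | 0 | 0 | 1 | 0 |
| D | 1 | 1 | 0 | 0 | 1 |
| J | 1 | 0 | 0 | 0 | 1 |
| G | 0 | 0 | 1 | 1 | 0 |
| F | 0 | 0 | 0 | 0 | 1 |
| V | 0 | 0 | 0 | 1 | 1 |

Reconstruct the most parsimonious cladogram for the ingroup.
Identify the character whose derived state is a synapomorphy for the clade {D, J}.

Char. 1

Character polarity is set by the outgroup: the derived state is whichever differs from the outgroup's state, so for Char. 4 the derived state is '0', and for the remaining characters it is '1'.
Char. 1: derived state '1' in D and J only — synapomorphy for {D, J}.
Char. 2 (derived state '1') is unique to D (autapomorphy; uninformative for grouping).
Char. 3 (derived state '1') is unique to G (autapomorphy; uninformative for grouping).
Char. 4: derived state '0' in D, F, and J only — synapomorphy for {D, F, J}.
Char. 5: derived state '1' in D, F, J, and V only — synapomorphy for {D, F, J, V}.
Most parsimonious ingroup topology: ((((D,J),F),V),G).
The clade {D, J} is supported by Char. 1: its derived state '1' occurs in exactly those taxa and in no other taxon (including the outgroup).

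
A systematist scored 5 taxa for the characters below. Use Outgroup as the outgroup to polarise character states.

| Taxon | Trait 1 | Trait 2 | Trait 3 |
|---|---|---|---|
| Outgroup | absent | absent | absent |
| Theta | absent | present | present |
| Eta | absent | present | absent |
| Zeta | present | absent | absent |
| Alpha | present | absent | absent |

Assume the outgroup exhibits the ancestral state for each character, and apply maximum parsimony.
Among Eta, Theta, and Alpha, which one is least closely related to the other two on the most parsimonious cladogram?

Alpha

The outgroup has state 'absent' for every character, so 'present' is the derived state throughout.
Trait 1: derived state 'present' in Alpha and Zeta only — synapomorphy for {Alpha, Zeta}.
Trait 2 (derived state 'present') is shared by Eta and Theta — a synapomorphy uniting that clade.
Trait 3: derived state 'present' in Theta only — an autapomorphy, so it tells us nothing about relationships among taxa.
Most parsimonious ingroup topology: ((Theta,Eta),(Zeta,Alpha)).
Eta and Theta share a more recent common ancestor with each other than either does with Alpha, so Alpha is the least closely related of the three.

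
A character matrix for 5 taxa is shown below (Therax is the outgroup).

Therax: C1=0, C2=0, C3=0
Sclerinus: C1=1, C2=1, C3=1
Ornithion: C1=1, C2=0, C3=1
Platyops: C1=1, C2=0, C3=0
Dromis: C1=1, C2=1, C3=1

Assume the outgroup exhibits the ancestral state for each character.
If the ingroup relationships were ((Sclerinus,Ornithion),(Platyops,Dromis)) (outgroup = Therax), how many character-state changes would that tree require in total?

Map each character onto ((Sclerinus,Ornithion),(Platyops,Dromis)) (rooted by Therax) and count the minimum state changes it requires (Fitch parsimony):
C1: 1; C2: 2; C3: 2.
Total tree length = 5.

5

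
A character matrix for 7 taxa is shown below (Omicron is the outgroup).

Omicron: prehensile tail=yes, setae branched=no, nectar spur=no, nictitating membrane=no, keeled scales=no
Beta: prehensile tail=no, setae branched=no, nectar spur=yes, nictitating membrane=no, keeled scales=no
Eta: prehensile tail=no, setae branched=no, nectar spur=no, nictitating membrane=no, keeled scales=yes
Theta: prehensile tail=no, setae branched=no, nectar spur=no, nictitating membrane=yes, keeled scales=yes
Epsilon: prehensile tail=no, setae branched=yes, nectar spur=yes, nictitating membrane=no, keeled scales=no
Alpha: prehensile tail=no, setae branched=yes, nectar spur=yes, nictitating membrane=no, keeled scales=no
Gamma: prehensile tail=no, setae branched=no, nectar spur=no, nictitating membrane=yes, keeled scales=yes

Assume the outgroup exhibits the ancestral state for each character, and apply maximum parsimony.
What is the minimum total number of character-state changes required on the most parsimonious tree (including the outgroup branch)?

Character polarity is set by the outgroup: the derived state is whichever differs from the outgroup's state, so for prehensile tail the derived state is 'no', and for the remaining characters it is 'yes'.
prehensile tail (derived state 'no') is shared by all ingroup taxa — unites the whole ingroup.
setae branched (derived state 'yes') is shared by Alpha and Epsilon — a synapomorphy uniting that clade.
Only Alpha, Beta, and Epsilon show the derived state 'yes' for nectar spur, supporting them as a clade.
nictitating membrane: derived state 'yes' in Gamma and Theta only — synapomorphy for {Gamma, Theta}.
keeled scales: derived state 'yes' in Eta, Gamma, and Theta only — synapomorphy for {Eta, Gamma, Theta}.
Most parsimonious ingroup topology: ((Beta,(Epsilon,Alpha)),(Eta,(Theta,Gamma))).
Changes per character on this tree: prehensile tail: 1; setae branched: 1; nectar spur: 1; nictitating membrane: 1; keeled scales: 1.
Total = 5.

5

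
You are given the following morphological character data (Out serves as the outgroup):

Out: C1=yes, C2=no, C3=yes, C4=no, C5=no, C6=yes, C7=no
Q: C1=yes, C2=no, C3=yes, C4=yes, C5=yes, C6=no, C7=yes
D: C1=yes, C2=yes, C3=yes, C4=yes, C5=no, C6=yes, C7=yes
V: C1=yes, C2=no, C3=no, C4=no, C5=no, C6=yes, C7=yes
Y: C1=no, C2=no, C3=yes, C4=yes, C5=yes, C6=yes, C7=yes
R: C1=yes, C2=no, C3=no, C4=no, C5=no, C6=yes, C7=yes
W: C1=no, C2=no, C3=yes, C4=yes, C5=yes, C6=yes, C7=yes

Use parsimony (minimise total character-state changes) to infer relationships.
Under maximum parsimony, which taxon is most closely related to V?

R

Character polarity is set by the outgroup: the derived state is whichever differs from the outgroup's state, so for C1, C3, C6 the derived state is 'no', and for the remaining characters it is 'yes'.
C1 (derived state 'no') is shared by W and Y — a synapomorphy uniting that clade.
C2: derived state 'yes' in D only — an autapomorphy, so it tells us nothing about relationships among taxa.
C3: derived state 'no' in R and V only — synapomorphy for {R, V}.
Only D, Q, W, and Y show the derived state 'yes' for C4, supporting them as a clade.
C5 (derived state 'yes') is shared by Q, W, and Y — a synapomorphy uniting that clade.
C6 (derived state 'no') is unique to Q (autapomorphy; uninformative for grouping).
All ingroup taxa share the derived state 'yes' for C7; it defines the ingroup but does not resolve relationships within it.
Most parsimonious ingroup topology: (((Q,(Y,W)),D),(V,R)).
V and R form a cherry on this tree, so they are sister taxa.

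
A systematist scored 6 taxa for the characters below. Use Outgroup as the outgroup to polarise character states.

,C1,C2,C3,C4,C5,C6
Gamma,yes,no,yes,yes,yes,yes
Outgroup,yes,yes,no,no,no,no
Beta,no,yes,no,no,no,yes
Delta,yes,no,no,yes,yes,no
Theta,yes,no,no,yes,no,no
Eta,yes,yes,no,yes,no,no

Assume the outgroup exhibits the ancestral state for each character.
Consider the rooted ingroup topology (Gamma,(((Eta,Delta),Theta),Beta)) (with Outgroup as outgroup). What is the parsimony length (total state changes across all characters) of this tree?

11

Map each character onto (Gamma,(((Eta,Delta),Theta),Beta)) (rooted by Outgroup) and count the minimum state changes it requires (Fitch parsimony):
C1: 1; C2: 3; C3: 1; C4: 2; C5: 2; C6: 2.
Total tree length = 11.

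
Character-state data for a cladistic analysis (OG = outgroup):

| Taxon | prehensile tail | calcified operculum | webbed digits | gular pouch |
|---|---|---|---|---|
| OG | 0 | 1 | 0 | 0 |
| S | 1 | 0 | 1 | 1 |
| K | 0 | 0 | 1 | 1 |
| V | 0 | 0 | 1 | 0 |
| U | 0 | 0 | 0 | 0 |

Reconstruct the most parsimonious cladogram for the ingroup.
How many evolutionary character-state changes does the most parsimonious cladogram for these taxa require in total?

4

Character polarity is set by the outgroup: the derived state is whichever differs from the outgroup's state, so for calcified operculum the derived state is '0', and for the remaining characters it is '1'.
prehensile tail (derived state '1') is unique to S (autapomorphy; uninformative for grouping).
calcified operculum (derived state '0') is shared by all ingroup taxa — unites the whole ingroup.
webbed digits: derived state '1' in K, S, and V only — synapomorphy for {K, S, V}.
gular pouch: derived state '1' in K and S only — synapomorphy for {K, S}.
Most parsimonious ingroup topology: (((S,K),V),U).
Changes per character on this tree: prehensile tail: 1; calcified operculum: 1; webbed digits: 1; gular pouch: 1.
Total = 4.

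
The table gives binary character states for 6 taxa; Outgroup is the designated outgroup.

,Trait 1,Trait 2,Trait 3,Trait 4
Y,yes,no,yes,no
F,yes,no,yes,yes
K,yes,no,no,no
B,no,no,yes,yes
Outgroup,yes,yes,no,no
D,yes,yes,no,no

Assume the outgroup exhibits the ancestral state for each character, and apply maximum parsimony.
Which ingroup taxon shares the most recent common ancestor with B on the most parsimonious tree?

Character polarity is set by the outgroup: the derived state is whichever differs from the outgroup's state, so for Trait 1, Trait 2 the derived state is 'no', and for the remaining characters it is 'yes'.
Trait 1: derived state 'no' in B only — an autapomorphy, so it tells us nothing about relationships among taxa.
Trait 2 (derived state 'no') is shared by B, F, K, and Y — a synapomorphy uniting that clade.
Trait 3 (derived state 'yes') is shared by B, F, and Y — a synapomorphy uniting that clade.
Trait 4: derived state 'yes' in B and F only — synapomorphy for {B, F}.
Most parsimonious ingroup topology: ((((F,B),Y),K),D).
B and F form a cherry on this tree, so they are sister taxa.

F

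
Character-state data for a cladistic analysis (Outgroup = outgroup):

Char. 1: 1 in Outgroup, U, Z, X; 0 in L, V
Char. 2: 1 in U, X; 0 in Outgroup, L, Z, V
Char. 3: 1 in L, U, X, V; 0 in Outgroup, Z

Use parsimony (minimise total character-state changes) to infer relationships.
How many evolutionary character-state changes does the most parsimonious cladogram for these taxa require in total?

Character polarity is set by the outgroup: the derived state is whichever differs from the outgroup's state, so for Char. 1 the derived state is '0', and for the remaining characters it is '1'.
Only L and V show the derived state '0' for Char. 1, supporting them as a clade.
Char. 2: derived state '1' in U and X only — synapomorphy for {U, X}.
Char. 3 (derived state '1') is shared by L, U, V, and X — a synapomorphy uniting that clade.
Most parsimonious ingroup topology: (((L,V),(U,X)),Z).
Changes per character on this tree: Char. 1: 1; Char. 2: 1; Char. 3: 1.
Total = 3.

3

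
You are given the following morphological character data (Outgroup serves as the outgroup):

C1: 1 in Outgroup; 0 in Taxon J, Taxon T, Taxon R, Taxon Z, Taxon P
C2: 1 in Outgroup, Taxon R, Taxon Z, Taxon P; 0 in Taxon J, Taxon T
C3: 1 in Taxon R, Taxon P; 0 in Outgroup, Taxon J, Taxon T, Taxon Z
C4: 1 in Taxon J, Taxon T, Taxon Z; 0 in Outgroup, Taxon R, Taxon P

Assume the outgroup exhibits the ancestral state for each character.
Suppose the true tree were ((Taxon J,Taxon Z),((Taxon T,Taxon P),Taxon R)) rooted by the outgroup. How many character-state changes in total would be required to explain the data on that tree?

Map each character onto ((Taxon J,Taxon Z),((Taxon T,Taxon P),Taxon R)) (rooted by Outgroup) and count the minimum state changes it requires (Fitch parsimony):
C1: 1; C2: 2; C3: 2; C4: 2.
Total tree length = 7.

7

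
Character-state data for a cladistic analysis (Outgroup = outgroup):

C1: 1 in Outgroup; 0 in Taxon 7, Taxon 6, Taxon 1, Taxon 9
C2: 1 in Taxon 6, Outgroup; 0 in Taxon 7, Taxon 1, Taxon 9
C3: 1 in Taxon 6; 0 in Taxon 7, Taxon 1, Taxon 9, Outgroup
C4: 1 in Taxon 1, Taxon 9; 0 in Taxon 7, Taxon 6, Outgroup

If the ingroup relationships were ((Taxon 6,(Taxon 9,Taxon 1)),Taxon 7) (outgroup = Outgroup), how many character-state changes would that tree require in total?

Map each character onto ((Taxon 6,(Taxon 9,Taxon 1)),Taxon 7) (rooted by Outgroup) and count the minimum state changes it requires (Fitch parsimony):
C1: 1; C2: 2; C3: 1; C4: 1.
Total tree length = 5.

5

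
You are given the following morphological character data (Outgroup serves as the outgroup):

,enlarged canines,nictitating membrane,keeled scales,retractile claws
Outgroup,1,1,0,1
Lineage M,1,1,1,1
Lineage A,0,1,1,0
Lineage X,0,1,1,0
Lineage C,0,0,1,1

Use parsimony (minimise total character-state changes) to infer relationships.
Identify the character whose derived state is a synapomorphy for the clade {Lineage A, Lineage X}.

retractile claws

Character polarity is set by the outgroup: the derived state is whichever differs from the outgroup's state, so for enlarged canines, nictitating membrane, retractile claws the derived state is '0', and for the remaining characters it is '1'.
enlarged canines (derived state '0') is shared by Lineage A, Lineage C, and Lineage X — a synapomorphy uniting that clade.
nictitating membrane (derived state '0') is unique to Lineage C (autapomorphy; uninformative for grouping).
All ingroup taxa share the derived state '1' for keeled scales; it defines the ingroup but does not resolve relationships within it.
Only Lineage A and Lineage X show the derived state '0' for retractile claws, supporting them as a clade.
Most parsimonious ingroup topology: (Lineage M,((Lineage A,Lineage X),Lineage C)).
The clade {Lineage A, Lineage X} is supported by retractile claws: its derived state '0' occurs in exactly those taxa and in no other taxon (including the outgroup).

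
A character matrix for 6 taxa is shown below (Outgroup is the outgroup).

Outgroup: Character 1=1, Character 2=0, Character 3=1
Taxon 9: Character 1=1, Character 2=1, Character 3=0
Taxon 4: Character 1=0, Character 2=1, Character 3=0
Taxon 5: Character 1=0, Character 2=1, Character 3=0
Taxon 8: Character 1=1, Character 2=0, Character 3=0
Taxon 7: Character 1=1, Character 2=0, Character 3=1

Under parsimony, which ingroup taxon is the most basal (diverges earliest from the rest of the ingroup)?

Character polarity is set by the outgroup: the derived state is whichever differs from the outgroup's state, so for Character 1, Character 3 the derived state is '0', and for the remaining characters it is '1'.
Character 1 (derived state '0') is shared by Taxon 4 and Taxon 5 — a synapomorphy uniting that clade.
Character 2 (derived state '1') is shared by Taxon 4, Taxon 5, and Taxon 9 — a synapomorphy uniting that clade.
Character 3: derived state '0' in Taxon 4, Taxon 5, Taxon 8, and Taxon 9 only — synapomorphy for {Taxon 4, Taxon 5, Taxon 8, Taxon 9}.
Most parsimonious ingroup topology: (((Taxon 9,(Taxon 4,Taxon 5)),Taxon 8),Taxon 7).
Taxon 7 is sister to the clade containing all other ingroup taxa, so it is the earliest-diverging (most basal) ingroup lineage.

Taxon 7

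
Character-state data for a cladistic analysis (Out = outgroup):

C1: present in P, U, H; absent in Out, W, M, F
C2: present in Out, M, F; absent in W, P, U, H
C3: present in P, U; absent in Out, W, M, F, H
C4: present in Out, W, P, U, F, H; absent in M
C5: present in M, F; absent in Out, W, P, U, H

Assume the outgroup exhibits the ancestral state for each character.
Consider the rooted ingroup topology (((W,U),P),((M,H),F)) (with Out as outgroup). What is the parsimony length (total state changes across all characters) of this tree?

Map each character onto (((W,U),P),((M,H),F)) (rooted by Out) and count the minimum state changes it requires (Fitch parsimony):
C1: 3; C2: 2; C3: 2; C4: 1; C5: 2.
Total tree length = 10.

10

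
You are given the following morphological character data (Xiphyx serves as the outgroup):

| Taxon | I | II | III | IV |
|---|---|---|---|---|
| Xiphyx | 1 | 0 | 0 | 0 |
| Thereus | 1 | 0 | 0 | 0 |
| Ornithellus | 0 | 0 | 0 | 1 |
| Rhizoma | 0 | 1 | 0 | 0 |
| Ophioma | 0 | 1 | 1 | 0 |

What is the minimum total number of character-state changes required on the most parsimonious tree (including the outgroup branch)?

4

Character polarity is set by the outgroup: the derived state is whichever differs from the outgroup's state, so for I the derived state is '0', and for the remaining characters it is '1'.
I (derived state '0') is shared by Ophioma, Ornithellus, and Rhizoma — a synapomorphy uniting that clade.
II: derived state '1' in Ophioma and Rhizoma only — synapomorphy for {Ophioma, Rhizoma}.
III (derived state '1') is unique to Ophioma (autapomorphy; uninformative for grouping).
IV: derived state '1' in Ornithellus only — an autapomorphy, so it tells us nothing about relationships among taxa.
Most parsimonious ingroup topology: (Thereus,(Ornithellus,(Rhizoma,Ophioma))).
Changes per character on this tree: I: 1; II: 1; III: 1; IV: 1.
Total = 4.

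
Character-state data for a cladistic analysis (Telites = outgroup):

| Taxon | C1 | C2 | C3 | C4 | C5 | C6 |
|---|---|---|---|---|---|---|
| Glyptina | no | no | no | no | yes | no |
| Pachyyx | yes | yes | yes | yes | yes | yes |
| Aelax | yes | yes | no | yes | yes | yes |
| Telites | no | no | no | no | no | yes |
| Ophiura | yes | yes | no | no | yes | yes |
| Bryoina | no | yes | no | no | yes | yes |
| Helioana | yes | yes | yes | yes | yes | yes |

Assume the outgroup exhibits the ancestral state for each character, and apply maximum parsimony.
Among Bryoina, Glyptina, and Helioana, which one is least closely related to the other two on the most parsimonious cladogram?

Glyptina

Character polarity is set by the outgroup: the derived state is whichever differs from the outgroup's state, so for C6 the derived state is 'no', and for the remaining characters it is 'yes'.
C1: derived state 'yes' in Aelax, Helioana, Ophiura, and Pachyyx only — synapomorphy for {Aelax, Helioana, Ophiura, Pachyyx}.
Only Aelax, Bryoina, Helioana, Ophiura, and Pachyyx show the derived state 'yes' for C2, supporting them as a clade.
C3: derived state 'yes' in Helioana and Pachyyx only — synapomorphy for {Helioana, Pachyyx}.
C4: derived state 'yes' in Aelax, Helioana, and Pachyyx only — synapomorphy for {Aelax, Helioana, Pachyyx}.
All ingroup taxa share the derived state 'yes' for C5; it defines the ingroup but does not resolve relationships within it.
C6 (derived state 'no') is unique to Glyptina (autapomorphy; uninformative for grouping).
Most parsimonious ingroup topology: ((Bryoina,(((Pachyyx,Helioana),Aelax),Ophiura)),Glyptina).
Bryoina and Helioana share a more recent common ancestor with each other than either does with Glyptina, so Glyptina is the least closely related of the three.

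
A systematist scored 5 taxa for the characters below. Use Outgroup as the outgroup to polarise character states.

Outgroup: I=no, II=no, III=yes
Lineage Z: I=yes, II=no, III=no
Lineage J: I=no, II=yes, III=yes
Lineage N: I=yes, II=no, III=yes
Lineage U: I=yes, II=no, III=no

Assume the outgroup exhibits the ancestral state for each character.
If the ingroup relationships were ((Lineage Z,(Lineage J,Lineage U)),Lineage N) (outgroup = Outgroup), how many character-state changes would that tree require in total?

Map each character onto ((Lineage Z,(Lineage J,Lineage U)),Lineage N) (rooted by Outgroup) and count the minimum state changes it requires (Fitch parsimony):
I: 2; II: 1; III: 2.
Total tree length = 5.

5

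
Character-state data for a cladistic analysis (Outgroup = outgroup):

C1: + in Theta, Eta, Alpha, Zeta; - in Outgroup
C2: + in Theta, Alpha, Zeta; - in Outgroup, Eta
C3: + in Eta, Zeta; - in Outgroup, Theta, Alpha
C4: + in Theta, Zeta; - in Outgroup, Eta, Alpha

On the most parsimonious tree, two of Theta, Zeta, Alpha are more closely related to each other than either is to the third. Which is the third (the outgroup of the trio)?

The outgroup has state '-' for every character, so '+' is the derived state throughout.
All ingroup taxa share the derived state '+' for C1; it defines the ingroup but does not resolve relationships within it.
C2: derived state '+' in Alpha, Theta, and Zeta only — synapomorphy for {Alpha, Theta, Zeta}.
C3 (state '+') occurs in Eta and Zeta but conflicts with the nesting implied by the other characters — most parsimoniously interpreted as homoplasy.
C4 (derived state '+') is shared by Theta and Zeta — a synapomorphy uniting that clade.
Most parsimonious ingroup topology: (((Theta,Zeta),Alpha),Eta).
Theta and Zeta share a more recent common ancestor with each other than either does with Alpha, so Alpha is the least closely related of the three.

Alpha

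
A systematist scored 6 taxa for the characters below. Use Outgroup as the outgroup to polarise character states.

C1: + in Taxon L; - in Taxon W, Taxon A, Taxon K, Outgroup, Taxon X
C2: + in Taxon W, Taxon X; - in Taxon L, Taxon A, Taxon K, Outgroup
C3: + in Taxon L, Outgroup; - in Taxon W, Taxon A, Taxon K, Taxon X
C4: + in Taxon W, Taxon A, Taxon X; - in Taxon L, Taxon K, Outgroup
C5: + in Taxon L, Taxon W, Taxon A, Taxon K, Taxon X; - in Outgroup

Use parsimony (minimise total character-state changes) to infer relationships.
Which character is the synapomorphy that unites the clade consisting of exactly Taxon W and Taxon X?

C2

Character polarity is set by the outgroup: the derived state is whichever differs from the outgroup's state, so for C3 the derived state is '-', and for the remaining characters it is '+'.
C1: derived state '+' in Taxon L only — an autapomorphy, so it tells us nothing about relationships among taxa.
Only Taxon W and Taxon X show the derived state '+' for C2, supporting them as a clade.
C3 (derived state '-') is shared by Taxon A, Taxon K, Taxon W, and Taxon X — a synapomorphy uniting that clade.
C4: derived state '+' in Taxon A, Taxon W, and Taxon X only — synapomorphy for {Taxon A, Taxon W, Taxon X}.
C5 (derived state '+') is shared by all ingroup taxa — unites the whole ingroup.
Most parsimonious ingroup topology: ((Taxon K,(Taxon A,(Taxon X,Taxon W))),Taxon L).
The clade {Taxon W, Taxon X} is supported by C2: its derived state '+' occurs in exactly those taxa and in no other taxon (including the outgroup).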